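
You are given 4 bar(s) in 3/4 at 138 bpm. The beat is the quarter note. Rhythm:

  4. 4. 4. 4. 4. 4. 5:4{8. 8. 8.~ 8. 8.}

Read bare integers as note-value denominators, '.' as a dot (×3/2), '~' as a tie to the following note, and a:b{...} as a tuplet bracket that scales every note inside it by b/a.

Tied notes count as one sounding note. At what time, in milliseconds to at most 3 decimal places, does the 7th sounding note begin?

note 7 onset = 9b = 3913.043ms

1. 0.0ms @ 0 + 652.174ms (3/2)
2. 652.174ms @ 3/2 + 652.174ms (3/2)
3. 1304.348ms @ 3 + 652.174ms (3/2)
4. 1956.522ms @ 9/2 + 652.174ms (3/2)
5. 2608.696ms @ 6 + 652.174ms (3/2)
6. 3260.87ms @ 15/2 + 652.174ms (3/2)
7. 3913.043ms @ 9 + 260.87ms (3/5)
8. 4173.913ms @ 48/5 + 260.87ms (3/5)
9. 4434.783ms @ 51/5 + 521.739ms (6/5)
10. 4956.522ms @ 57/5 + 260.87ms (3/5)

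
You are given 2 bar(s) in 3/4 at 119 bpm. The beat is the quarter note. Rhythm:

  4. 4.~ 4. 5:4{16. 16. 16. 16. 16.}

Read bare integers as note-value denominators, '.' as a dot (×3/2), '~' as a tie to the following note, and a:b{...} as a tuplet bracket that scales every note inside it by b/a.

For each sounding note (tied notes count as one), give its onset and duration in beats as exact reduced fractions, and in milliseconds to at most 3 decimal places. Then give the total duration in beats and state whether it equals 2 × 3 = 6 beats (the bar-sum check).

1) 0.0ms=0b +756.303ms=3/2b
2) 756.303ms=3/2b +1512.605ms=3b
3) 2268.908ms=9/2b +151.261ms=3/10b
4) 2420.168ms=24/5b +151.261ms=3/10b
5) 2571.429ms=51/10b +151.261ms=3/10b
6) 2722.689ms=27/5b +151.261ms=3/10b
7) 2873.95ms=57/10b +151.261ms=3/10b
Σ=6b of 6 (119bpm 3/4) — PASS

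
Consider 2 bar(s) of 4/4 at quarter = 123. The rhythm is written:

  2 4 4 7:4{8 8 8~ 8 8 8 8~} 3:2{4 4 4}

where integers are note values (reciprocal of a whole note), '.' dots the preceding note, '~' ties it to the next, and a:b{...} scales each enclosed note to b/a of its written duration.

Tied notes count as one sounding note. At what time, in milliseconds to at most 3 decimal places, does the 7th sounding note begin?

note 7 onset = 36/7b = 2508.711ms

1. 0.0ms @ 0 + 975.61ms (2)
2. 975.61ms @ 2 + 487.805ms (1)
3. 1463.415ms @ 3 + 487.805ms (1)
4. 1951.22ms @ 4 + 139.373ms (2/7)
5. 2090.592ms @ 30/7 + 139.373ms (2/7)
6. 2229.965ms @ 32/7 + 278.746ms (4/7)
7. 2508.711ms @ 36/7 + 139.373ms (2/7)
8. 2648.084ms @ 38/7 + 139.373ms (2/7)
9. 2787.456ms @ 40/7 + 464.576ms (20/21)
10. 3252.033ms @ 20/3 + 325.203ms (2/3)
11. 3577.236ms @ 22/3 + 325.203ms (2/3)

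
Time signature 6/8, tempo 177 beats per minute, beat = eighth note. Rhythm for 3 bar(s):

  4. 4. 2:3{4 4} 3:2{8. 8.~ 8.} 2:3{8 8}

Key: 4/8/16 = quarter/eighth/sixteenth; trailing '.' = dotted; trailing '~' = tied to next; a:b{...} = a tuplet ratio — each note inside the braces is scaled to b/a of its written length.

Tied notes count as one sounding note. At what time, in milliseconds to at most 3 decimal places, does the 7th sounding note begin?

note 7 onset = 15b = 5084.746ms

1. 0.0ms @ 0 + 1016.949ms (3)
2. 1016.949ms @ 3 + 1016.949ms (3)
3. 2033.898ms @ 6 + 1016.949ms (3)
4. 3050.847ms @ 9 + 1016.949ms (3)
5. 4067.797ms @ 12 + 338.983ms (1)
6. 4406.78ms @ 13 + 677.966ms (2)
7. 5084.746ms @ 15 + 508.475ms (3/2)
8. 5593.22ms @ 33/2 + 508.475ms (3/2)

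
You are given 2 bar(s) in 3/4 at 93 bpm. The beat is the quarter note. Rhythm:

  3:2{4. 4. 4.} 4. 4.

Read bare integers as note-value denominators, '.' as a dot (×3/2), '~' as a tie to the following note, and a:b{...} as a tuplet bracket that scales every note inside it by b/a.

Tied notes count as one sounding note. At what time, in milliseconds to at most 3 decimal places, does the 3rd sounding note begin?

note 3 onset = 2b = 1290.323ms

1. 0.0ms @ 0 + 645.161ms (1)
2. 645.161ms @ 1 + 645.161ms (1)
3. 1290.323ms @ 2 + 645.161ms (1)
4. 1935.484ms @ 3 + 967.742ms (3/2)
5. 2903.226ms @ 9/2 + 967.742ms (3/2)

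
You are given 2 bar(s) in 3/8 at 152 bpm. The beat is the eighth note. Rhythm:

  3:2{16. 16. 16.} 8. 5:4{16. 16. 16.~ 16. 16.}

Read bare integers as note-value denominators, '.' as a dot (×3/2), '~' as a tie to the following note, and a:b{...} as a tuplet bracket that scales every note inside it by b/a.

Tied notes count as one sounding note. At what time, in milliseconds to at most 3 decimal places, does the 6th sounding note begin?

note 6 onset = 18/5b = 1421.053ms

1. 0.0ms @ 0 + 197.368ms (1/2)
2. 197.368ms @ 1/2 + 197.368ms (1/2)
3. 394.737ms @ 1 + 197.368ms (1/2)
4. 592.105ms @ 3/2 + 592.105ms (3/2)
5. 1184.211ms @ 3 + 236.842ms (3/5)
6. 1421.053ms @ 18/5 + 236.842ms (3/5)
7. 1657.895ms @ 21/5 + 473.684ms (6/5)
8. 2131.579ms @ 27/5 + 236.842ms (3/5)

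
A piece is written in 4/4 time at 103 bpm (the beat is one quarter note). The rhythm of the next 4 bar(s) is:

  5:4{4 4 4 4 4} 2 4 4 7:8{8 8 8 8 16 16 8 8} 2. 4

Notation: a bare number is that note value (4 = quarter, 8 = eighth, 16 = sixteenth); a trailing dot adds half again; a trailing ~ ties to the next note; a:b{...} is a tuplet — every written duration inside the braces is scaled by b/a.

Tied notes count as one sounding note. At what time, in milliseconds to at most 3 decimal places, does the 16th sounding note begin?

1. 0.0ms @ 0 + 466.019ms (4/5)
2. 466.019ms @ 4/5 + 466.019ms (4/5)
3. 932.039ms @ 8/5 + 466.019ms (4/5)
4. 1398.058ms @ 12/5 + 466.019ms (4/5)
5. 1864.078ms @ 16/5 + 466.019ms (4/5)
6. 2330.097ms @ 4 + 1165.049ms (2)
7. 3495.146ms @ 6 + 582.524ms (1)
8. 4077.67ms @ 7 + 582.524ms (1)
9. 4660.194ms @ 8 + 332.871ms (4/7)
10. 4993.065ms @ 60/7 + 332.871ms (4/7)
11. 5325.936ms @ 64/7 + 332.871ms (4/7)
12. 5658.807ms @ 68/7 + 332.871ms (4/7)
13. 5991.678ms @ 72/7 + 166.436ms (2/7)
14. 6158.114ms @ 74/7 + 166.436ms (2/7)
15. 6324.549ms @ 76/7 + 332.871ms (4/7)
16. 6657.42ms @ 80/7 + 332.871ms (4/7)
17. 6990.291ms @ 12 + 1747.573ms (3)
18. 8737.864ms @ 15 + 582.524ms (1)

note 16 onset = 80/7b = 6657.42ms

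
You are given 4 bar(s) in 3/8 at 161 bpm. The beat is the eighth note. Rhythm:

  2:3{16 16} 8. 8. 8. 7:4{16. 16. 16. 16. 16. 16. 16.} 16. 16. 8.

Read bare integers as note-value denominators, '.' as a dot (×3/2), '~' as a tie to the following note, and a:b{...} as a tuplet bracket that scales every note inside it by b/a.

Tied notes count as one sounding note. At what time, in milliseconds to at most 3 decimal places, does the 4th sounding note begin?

1. 0.0ms @ 0 + 279.503ms (3/4)
2. 279.503ms @ 3/4 + 279.503ms (3/4)
3. 559.006ms @ 3/2 + 559.006ms (3/2)
4. 1118.012ms @ 3 + 559.006ms (3/2)
5. 1677.019ms @ 9/2 + 559.006ms (3/2)
6. 2236.025ms @ 6 + 159.716ms (3/7)
7. 2395.741ms @ 45/7 + 159.716ms (3/7)
8. 2555.457ms @ 48/7 + 159.716ms (3/7)
9. 2715.173ms @ 51/7 + 159.716ms (3/7)
10. 2874.889ms @ 54/7 + 159.716ms (3/7)
11. 3034.605ms @ 57/7 + 159.716ms (3/7)
12. 3194.321ms @ 60/7 + 159.716ms (3/7)
13. 3354.037ms @ 9 + 279.503ms (3/4)
14. 3633.54ms @ 39/4 + 279.503ms (3/4)
15. 3913.043ms @ 21/2 + 559.006ms (3/2)

note 4 onset = 3b = 1118.012ms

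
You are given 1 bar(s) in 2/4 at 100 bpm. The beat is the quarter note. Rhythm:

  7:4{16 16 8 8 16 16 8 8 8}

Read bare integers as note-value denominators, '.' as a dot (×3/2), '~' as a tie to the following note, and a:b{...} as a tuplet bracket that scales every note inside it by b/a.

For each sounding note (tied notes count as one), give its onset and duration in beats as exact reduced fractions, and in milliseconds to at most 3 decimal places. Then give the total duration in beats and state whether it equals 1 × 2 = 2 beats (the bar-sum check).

1) 0.0ms=0b +85.714ms=1/7b
2) 85.714ms=1/7b +85.714ms=1/7b
3) 171.429ms=2/7b +171.429ms=2/7b
4) 342.857ms=4/7b +171.429ms=2/7b
5) 514.286ms=6/7b +85.714ms=1/7b
6) 600.0ms=1b +85.714ms=1/7b
7) 685.714ms=8/7b +171.429ms=2/7b
8) 857.143ms=10/7b +171.429ms=2/7b
9) 1028.571ms=12/7b +171.429ms=2/7b
Σ=2b of 2 (100bpm 2/4) — PASS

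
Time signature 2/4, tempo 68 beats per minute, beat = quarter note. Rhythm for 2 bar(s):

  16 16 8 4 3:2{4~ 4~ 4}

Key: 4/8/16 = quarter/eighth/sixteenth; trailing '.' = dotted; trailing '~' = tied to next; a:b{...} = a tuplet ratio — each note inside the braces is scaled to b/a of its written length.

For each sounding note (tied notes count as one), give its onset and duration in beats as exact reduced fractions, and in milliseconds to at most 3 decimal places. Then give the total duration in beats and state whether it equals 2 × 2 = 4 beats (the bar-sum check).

1) 0.0ms=0b +220.588ms=1/4b
2) 220.588ms=1/4b +220.588ms=1/4b
3) 441.176ms=1/2b +441.176ms=1/2b
4) 882.353ms=1b +882.353ms=1b
5) 1764.706ms=2b +1764.706ms=2b
Σ=4b of 4 (68bpm 2/4) — PASS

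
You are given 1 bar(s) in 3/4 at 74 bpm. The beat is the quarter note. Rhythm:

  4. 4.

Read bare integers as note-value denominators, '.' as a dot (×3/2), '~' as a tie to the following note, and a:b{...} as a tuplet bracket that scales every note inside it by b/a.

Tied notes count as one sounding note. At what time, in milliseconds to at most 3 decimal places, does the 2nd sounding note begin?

1. 0.0ms @ 0 + 1216.216ms (3/2)
2. 1216.216ms @ 3/2 + 1216.216ms (3/2)

note 2 onset = 3/2b = 1216.216ms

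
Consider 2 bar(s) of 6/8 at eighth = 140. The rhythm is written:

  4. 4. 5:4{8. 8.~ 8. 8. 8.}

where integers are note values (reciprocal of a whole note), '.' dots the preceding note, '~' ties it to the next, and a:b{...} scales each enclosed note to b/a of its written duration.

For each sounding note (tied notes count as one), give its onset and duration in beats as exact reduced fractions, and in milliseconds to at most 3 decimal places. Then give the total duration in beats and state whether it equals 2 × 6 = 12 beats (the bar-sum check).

1) 0.0ms=0b +1285.714ms=3b
2) 1285.714ms=3b +1285.714ms=3b
3) 2571.429ms=6b +514.286ms=6/5b
4) 3085.714ms=36/5b +1028.571ms=12/5b
5) 4114.286ms=48/5b +514.286ms=6/5b
6) 4628.571ms=54/5b +514.286ms=6/5b
Σ=12b of 12 (140bpm 6/8) — PASS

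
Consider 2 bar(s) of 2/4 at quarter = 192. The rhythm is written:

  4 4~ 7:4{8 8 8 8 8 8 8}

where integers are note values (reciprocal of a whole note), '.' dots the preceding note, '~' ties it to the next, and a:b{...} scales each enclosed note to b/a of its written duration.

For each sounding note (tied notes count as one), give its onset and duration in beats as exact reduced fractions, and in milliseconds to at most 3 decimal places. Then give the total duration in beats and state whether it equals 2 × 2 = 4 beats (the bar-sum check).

1) 0.0ms=0b +312.5ms=1b
2) 312.5ms=1b +401.786ms=9/7b
3) 714.286ms=16/7b +89.286ms=2/7b
4) 803.571ms=18/7b +89.286ms=2/7b
5) 892.857ms=20/7b +89.286ms=2/7b
6) 982.143ms=22/7b +89.286ms=2/7b
7) 1071.429ms=24/7b +89.286ms=2/7b
8) 1160.714ms=26/7b +89.286ms=2/7b
Σ=4b of 4 (192bpm 2/4) — PASS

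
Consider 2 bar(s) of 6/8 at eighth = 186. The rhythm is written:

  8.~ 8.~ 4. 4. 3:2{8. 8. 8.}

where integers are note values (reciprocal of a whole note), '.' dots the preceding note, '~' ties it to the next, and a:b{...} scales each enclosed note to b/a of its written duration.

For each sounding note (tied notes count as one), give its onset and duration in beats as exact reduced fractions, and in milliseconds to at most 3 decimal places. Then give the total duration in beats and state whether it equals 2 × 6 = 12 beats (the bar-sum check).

1) 0.0ms=0b +1935.484ms=6b
2) 1935.484ms=6b +967.742ms=3b
3) 2903.226ms=9b +322.581ms=1b
4) 3225.806ms=10b +322.581ms=1b
5) 3548.387ms=11b +322.581ms=1b
Σ=12b of 12 (186bpm 6/8) — PASS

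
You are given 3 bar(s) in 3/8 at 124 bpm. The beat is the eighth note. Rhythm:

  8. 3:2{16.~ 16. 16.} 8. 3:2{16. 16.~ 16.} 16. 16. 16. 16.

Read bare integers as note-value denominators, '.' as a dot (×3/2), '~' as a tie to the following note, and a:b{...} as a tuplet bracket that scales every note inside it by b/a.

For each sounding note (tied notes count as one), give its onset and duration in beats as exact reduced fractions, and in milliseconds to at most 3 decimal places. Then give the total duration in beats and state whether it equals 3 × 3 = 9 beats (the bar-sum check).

1) 0.0ms=0b +725.806ms=3/2b
2) 725.806ms=3/2b +483.871ms=1b
3) 1209.677ms=5/2b +241.935ms=1/2b
4) 1451.613ms=3b +725.806ms=3/2b
5) 2177.419ms=9/2b +241.935ms=1/2b
6) 2419.355ms=5b +483.871ms=1b
7) 2903.226ms=6b +362.903ms=3/4b
8) 3266.129ms=27/4b +362.903ms=3/4b
9) 3629.032ms=15/2b +362.903ms=3/4b
10) 3991.935ms=33/4b +362.903ms=3/4b
Σ=9b of 9 (124bpm 3/8) — PASS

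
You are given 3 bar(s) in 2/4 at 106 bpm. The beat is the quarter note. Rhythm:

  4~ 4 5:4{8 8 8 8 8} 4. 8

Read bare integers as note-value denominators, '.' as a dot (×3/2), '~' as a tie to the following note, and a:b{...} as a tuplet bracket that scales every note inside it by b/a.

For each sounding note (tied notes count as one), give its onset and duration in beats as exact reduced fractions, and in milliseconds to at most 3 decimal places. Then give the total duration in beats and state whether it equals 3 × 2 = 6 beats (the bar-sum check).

1) 0.0ms=0b +1132.075ms=2b
2) 1132.075ms=2b +226.415ms=2/5b
3) 1358.491ms=12/5b +226.415ms=2/5b
4) 1584.906ms=14/5b +226.415ms=2/5b
5) 1811.321ms=16/5b +226.415ms=2/5b
6) 2037.736ms=18/5b +226.415ms=2/5b
7) 2264.151ms=4b +849.057ms=3/2b
8) 3113.208ms=11/2b +283.019ms=1/2b
Σ=6b of 6 (106bpm 2/4) — PASS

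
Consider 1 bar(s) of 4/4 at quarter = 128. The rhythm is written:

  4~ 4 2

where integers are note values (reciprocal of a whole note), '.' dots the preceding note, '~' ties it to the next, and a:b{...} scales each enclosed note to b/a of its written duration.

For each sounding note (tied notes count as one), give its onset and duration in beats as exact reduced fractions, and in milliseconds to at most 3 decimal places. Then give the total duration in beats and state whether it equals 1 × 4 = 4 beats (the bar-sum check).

1) 0.0ms=0b +937.5ms=2b
2) 937.5ms=2b +937.5ms=2b
Σ=4b of 4 (128bpm 4/4) — PASS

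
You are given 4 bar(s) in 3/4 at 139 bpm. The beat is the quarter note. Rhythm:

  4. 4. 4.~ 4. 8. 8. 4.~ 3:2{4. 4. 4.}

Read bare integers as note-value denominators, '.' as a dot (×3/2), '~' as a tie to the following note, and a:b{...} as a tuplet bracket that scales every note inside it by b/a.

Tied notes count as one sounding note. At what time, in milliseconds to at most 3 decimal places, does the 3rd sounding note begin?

1. 0.0ms @ 0 + 647.482ms (3/2)
2. 647.482ms @ 3/2 + 647.482ms (3/2)
3. 1294.964ms @ 3 + 1294.964ms (3)
4. 2589.928ms @ 6 + 323.741ms (3/4)
5. 2913.669ms @ 27/4 + 323.741ms (3/4)
6. 3237.41ms @ 15/2 + 1079.137ms (5/2)
7. 4316.547ms @ 10 + 431.655ms (1)
8. 4748.201ms @ 11 + 431.655ms (1)

note 3 onset = 3b = 1294.964ms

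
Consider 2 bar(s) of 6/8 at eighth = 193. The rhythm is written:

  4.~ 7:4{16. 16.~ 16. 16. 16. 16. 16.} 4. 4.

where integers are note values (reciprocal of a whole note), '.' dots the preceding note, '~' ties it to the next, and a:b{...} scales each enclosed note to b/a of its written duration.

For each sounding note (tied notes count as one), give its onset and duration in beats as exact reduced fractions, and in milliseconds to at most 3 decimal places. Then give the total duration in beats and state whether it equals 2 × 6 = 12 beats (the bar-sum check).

1) 0.0ms=0b +1065.877ms=24/7b
2) 1065.877ms=24/7b +266.469ms=6/7b
3) 1332.346ms=30/7b +133.235ms=3/7b
4) 1465.581ms=33/7b +133.235ms=3/7b
5) 1598.816ms=36/7b +133.235ms=3/7b
6) 1732.05ms=39/7b +133.235ms=3/7b
7) 1865.285ms=6b +932.642ms=3b
8) 2797.927ms=9b +932.642ms=3b
Σ=12b of 12 (193bpm 6/8) — PASS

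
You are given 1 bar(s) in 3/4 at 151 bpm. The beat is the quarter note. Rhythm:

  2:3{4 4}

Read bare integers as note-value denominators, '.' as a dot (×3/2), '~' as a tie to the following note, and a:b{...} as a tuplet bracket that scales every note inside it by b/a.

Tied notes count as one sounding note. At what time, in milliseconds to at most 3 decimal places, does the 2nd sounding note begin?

1. 0.0ms @ 0 + 596.026ms (3/2)
2. 596.026ms @ 3/2 + 596.026ms (3/2)

note 2 onset = 3/2b = 596.026ms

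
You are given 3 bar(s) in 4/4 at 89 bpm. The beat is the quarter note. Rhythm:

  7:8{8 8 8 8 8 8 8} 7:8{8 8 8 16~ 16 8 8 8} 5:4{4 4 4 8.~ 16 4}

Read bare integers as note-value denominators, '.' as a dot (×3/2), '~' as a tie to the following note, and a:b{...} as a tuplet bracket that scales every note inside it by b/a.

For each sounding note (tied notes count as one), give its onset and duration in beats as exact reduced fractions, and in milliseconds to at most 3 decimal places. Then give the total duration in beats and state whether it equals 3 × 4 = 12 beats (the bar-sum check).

1) 0.0ms=0b +385.233ms=4/7b
2) 385.233ms=4/7b +385.233ms=4/7b
3) 770.465ms=8/7b +385.233ms=4/7b
4) 1155.698ms=12/7b +385.233ms=4/7b
5) 1540.931ms=16/7b +385.233ms=4/7b
6) 1926.164ms=20/7b +385.233ms=4/7b
7) 2311.396ms=24/7b +385.233ms=4/7b
8) 2696.629ms=4b +385.233ms=4/7b
9) 3081.862ms=32/7b +385.233ms=4/7b
10) 3467.095ms=36/7b +385.233ms=4/7b
11) 3852.327ms=40/7b +385.233ms=4/7b
12) 4237.56ms=44/7b +385.233ms=4/7b
13) 4622.793ms=48/7b +385.233ms=4/7b
14) 5008.026ms=52/7b +385.233ms=4/7b
15) 5393.258ms=8b +539.326ms=4/5b
16) 5932.584ms=44/5b +539.326ms=4/5b
17) 6471.91ms=48/5b +539.326ms=4/5b
18) 7011.236ms=52/5b +539.326ms=4/5b
19) 7550.562ms=56/5b +539.326ms=4/5b
Σ=12b of 12 (89bpm 4/4) — PASS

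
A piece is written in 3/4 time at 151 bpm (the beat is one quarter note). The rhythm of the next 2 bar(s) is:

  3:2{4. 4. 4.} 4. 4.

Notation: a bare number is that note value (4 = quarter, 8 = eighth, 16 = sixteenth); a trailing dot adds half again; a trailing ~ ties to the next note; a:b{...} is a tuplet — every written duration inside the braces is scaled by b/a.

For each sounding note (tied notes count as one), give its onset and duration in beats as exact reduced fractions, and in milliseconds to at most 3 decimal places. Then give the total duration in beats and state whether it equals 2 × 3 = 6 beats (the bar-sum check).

1) 0.0ms=0b +397.351ms=1b
2) 397.351ms=1b +397.351ms=1b
3) 794.702ms=2b +397.351ms=1b
4) 1192.053ms=3b +596.026ms=3/2b
5) 1788.079ms=9/2b +596.026ms=3/2b
Σ=6b of 6 (151bpm 3/4) — PASS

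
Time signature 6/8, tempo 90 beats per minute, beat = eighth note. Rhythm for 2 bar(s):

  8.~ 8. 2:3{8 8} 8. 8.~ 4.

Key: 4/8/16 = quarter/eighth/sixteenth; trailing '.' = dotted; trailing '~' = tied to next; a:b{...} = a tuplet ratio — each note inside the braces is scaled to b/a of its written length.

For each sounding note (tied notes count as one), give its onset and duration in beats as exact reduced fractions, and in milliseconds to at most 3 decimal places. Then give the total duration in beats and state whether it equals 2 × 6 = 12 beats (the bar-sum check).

1) 0.0ms=0b +2000.0ms=3b
2) 2000.0ms=3b +1000.0ms=3/2b
3) 3000.0ms=9/2b +1000.0ms=3/2b
4) 4000.0ms=6b +1000.0ms=3/2b
5) 5000.0ms=15/2b +3000.0ms=9/2b
Σ=12b of 12 (90bpm 6/8) — PASS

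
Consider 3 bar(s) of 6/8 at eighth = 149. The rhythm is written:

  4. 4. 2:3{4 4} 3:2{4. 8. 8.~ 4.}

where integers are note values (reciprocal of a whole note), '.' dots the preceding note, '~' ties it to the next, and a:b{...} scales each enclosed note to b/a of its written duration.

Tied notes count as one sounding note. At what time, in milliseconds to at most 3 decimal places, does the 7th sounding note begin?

1. 0.0ms @ 0 + 1208.054ms (3)
2. 1208.054ms @ 3 + 1208.054ms (3)
3. 2416.107ms @ 6 + 1208.054ms (3)
4. 3624.161ms @ 9 + 1208.054ms (3)
5. 4832.215ms @ 12 + 805.369ms (2)
6. 5637.584ms @ 14 + 402.685ms (1)
7. 6040.268ms @ 15 + 1208.054ms (3)

note 7 onset = 15b = 6040.268ms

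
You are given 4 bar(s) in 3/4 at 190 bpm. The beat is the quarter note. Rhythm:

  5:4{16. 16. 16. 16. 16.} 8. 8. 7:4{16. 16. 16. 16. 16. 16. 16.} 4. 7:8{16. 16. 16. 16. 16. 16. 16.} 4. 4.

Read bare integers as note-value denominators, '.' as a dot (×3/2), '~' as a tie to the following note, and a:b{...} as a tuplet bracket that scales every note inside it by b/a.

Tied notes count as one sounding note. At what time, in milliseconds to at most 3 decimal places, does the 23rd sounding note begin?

note 23 onset = 9b = 2842.105ms

1. 0.0ms @ 0 + 94.737ms (3/10)
2. 94.737ms @ 3/10 + 94.737ms (3/10)
3. 189.474ms @ 3/5 + 94.737ms (3/10)
4. 284.211ms @ 9/10 + 94.737ms (3/10)
5. 378.947ms @ 6/5 + 94.737ms (3/10)
6. 473.684ms @ 3/2 + 236.842ms (3/4)
7. 710.526ms @ 9/4 + 236.842ms (3/4)
8. 947.368ms @ 3 + 67.669ms (3/14)
9. 1015.038ms @ 45/14 + 67.669ms (3/14)
10. 1082.707ms @ 24/7 + 67.669ms (3/14)
11. 1150.376ms @ 51/14 + 67.669ms (3/14)
12. 1218.045ms @ 27/7 + 67.669ms (3/14)
13. 1285.714ms @ 57/14 + 67.669ms (3/14)
14. 1353.383ms @ 30/7 + 67.669ms (3/14)
15. 1421.053ms @ 9/2 + 473.684ms (3/2)
16. 1894.737ms @ 6 + 135.338ms (3/7)
17. 2030.075ms @ 45/7 + 135.338ms (3/7)
18. 2165.414ms @ 48/7 + 135.338ms (3/7)
19. 2300.752ms @ 51/7 + 135.338ms (3/7)
20. 2436.09ms @ 54/7 + 135.338ms (3/7)
21. 2571.429ms @ 57/7 + 135.338ms (3/7)
22. 2706.767ms @ 60/7 + 135.338ms (3/7)
23. 2842.105ms @ 9 + 473.684ms (3/2)
24. 3315.789ms @ 21/2 + 473.684ms (3/2)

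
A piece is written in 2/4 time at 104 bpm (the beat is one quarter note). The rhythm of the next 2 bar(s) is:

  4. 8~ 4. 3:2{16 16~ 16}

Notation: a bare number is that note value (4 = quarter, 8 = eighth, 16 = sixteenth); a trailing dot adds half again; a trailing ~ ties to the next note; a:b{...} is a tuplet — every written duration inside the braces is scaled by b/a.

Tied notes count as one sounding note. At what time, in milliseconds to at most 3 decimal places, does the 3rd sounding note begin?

1. 0.0ms @ 0 + 865.385ms (3/2)
2. 865.385ms @ 3/2 + 1153.846ms (2)
3. 2019.231ms @ 7/2 + 96.154ms (1/6)
4. 2115.385ms @ 11/3 + 192.308ms (1/3)

note 3 onset = 7/2b = 2019.231ms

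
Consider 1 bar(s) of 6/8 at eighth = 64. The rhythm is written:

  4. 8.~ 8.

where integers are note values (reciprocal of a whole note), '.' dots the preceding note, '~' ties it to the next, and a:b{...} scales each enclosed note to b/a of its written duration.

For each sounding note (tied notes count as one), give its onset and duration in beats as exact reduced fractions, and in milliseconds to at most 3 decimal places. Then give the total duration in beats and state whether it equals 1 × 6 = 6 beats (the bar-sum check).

1) 0.0ms=0b +2812.5ms=3b
2) 2812.5ms=3b +2812.5ms=3b
Σ=6b of 6 (64bpm 6/8) — PASS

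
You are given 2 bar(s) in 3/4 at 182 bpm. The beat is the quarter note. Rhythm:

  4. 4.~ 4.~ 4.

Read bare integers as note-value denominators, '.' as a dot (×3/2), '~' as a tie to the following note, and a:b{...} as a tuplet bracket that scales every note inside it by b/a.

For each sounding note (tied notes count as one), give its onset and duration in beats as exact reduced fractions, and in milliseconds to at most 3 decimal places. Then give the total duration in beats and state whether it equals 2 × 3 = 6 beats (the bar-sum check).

1) 0.0ms=0b +494.505ms=3/2b
2) 494.505ms=3/2b +1483.516ms=9/2b
Σ=6b of 6 (182bpm 3/4) — PASS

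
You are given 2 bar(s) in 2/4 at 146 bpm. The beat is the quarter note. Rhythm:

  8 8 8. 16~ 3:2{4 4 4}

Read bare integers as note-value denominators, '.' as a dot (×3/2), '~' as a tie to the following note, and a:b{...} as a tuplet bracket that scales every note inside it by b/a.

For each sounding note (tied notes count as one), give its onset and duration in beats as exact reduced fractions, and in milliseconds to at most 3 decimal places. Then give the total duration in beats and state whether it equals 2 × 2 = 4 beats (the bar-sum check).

1) 0.0ms=0b +205.479ms=1/2b
2) 205.479ms=1/2b +205.479ms=1/2b
3) 410.959ms=1b +308.219ms=3/4b
4) 719.178ms=7/4b +376.712ms=11/12b
5) 1095.89ms=8/3b +273.973ms=2/3b
6) 1369.863ms=10/3b +273.973ms=2/3b
Σ=4b of 4 (146bpm 2/4) — PASS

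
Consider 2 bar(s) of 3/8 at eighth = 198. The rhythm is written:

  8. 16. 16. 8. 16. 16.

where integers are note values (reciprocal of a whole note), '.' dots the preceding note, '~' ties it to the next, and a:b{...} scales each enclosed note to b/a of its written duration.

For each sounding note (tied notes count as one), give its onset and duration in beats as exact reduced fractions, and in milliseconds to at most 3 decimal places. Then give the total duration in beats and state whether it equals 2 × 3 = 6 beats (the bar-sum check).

1) 0.0ms=0b +454.545ms=3/2b
2) 454.545ms=3/2b +227.273ms=3/4b
3) 681.818ms=9/4b +227.273ms=3/4b
4) 909.091ms=3b +454.545ms=3/2b
5) 1363.636ms=9/2b +227.273ms=3/4b
6) 1590.909ms=21/4b +227.273ms=3/4b
Σ=6b of 6 (198bpm 3/8) — PASS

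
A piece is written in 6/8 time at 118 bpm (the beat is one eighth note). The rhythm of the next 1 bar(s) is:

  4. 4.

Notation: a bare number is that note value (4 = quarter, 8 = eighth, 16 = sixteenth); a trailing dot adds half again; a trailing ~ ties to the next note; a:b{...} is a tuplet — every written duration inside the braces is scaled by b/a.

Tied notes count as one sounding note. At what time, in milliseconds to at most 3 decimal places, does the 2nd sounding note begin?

note 2 onset = 3b = 1525.424ms

1. 0.0ms @ 0 + 1525.424ms (3)
2. 1525.424ms @ 3 + 1525.424ms (3)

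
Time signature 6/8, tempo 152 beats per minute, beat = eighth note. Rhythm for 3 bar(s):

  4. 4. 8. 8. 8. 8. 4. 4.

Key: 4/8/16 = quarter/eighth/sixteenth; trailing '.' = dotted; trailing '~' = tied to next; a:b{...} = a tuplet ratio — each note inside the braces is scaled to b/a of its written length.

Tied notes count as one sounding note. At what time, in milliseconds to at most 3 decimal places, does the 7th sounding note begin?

1. 0.0ms @ 0 + 1184.211ms (3)
2. 1184.211ms @ 3 + 1184.211ms (3)
3. 2368.421ms @ 6 + 592.105ms (3/2)
4. 2960.526ms @ 15/2 + 592.105ms (3/2)
5. 3552.632ms @ 9 + 592.105ms (3/2)
6. 4144.737ms @ 21/2 + 592.105ms (3/2)
7. 4736.842ms @ 12 + 1184.211ms (3)
8. 5921.053ms @ 15 + 1184.211ms (3)

note 7 onset = 12b = 4736.842ms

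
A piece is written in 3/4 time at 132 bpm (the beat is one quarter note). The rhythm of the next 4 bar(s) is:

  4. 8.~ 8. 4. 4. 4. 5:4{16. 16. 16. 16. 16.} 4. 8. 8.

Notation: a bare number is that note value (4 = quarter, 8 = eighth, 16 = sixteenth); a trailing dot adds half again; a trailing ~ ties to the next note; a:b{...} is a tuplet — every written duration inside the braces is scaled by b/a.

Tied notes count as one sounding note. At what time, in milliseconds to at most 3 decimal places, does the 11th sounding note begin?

1. 0.0ms @ 0 + 681.818ms (3/2)
2. 681.818ms @ 3/2 + 681.818ms (3/2)
3. 1363.636ms @ 3 + 681.818ms (3/2)
4. 2045.455ms @ 9/2 + 681.818ms (3/2)
5. 2727.273ms @ 6 + 681.818ms (3/2)
6. 3409.091ms @ 15/2 + 136.364ms (3/10)
7. 3545.455ms @ 39/5 + 136.364ms (3/10)
8. 3681.818ms @ 81/10 + 136.364ms (3/10)
9. 3818.182ms @ 42/5 + 136.364ms (3/10)
10. 3954.545ms @ 87/10 + 136.364ms (3/10)
11. 4090.909ms @ 9 + 681.818ms (3/2)
12. 4772.727ms @ 21/2 + 340.909ms (3/4)
13. 5113.636ms @ 45/4 + 340.909ms (3/4)

note 11 onset = 9b = 4090.909ms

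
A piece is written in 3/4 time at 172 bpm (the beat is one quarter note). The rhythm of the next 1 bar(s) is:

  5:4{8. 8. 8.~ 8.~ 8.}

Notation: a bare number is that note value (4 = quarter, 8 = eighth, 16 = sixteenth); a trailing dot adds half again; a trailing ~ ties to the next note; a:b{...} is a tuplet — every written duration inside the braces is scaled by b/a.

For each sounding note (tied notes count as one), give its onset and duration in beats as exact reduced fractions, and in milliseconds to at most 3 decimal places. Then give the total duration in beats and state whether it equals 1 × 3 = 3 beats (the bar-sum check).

1) 0.0ms=0b +209.302ms=3/5b
2) 209.302ms=3/5b +209.302ms=3/5b
3) 418.605ms=6/5b +627.907ms=9/5b
Σ=3b of 3 (172bpm 3/4) — PASS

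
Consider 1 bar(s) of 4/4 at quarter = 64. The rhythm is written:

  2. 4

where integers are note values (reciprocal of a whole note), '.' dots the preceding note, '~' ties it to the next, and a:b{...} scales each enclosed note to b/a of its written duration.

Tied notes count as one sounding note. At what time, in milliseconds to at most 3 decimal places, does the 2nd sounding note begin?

1. 0.0ms @ 0 + 2812.5ms (3)
2. 2812.5ms @ 3 + 937.5ms (1)

note 2 onset = 3b = 2812.5ms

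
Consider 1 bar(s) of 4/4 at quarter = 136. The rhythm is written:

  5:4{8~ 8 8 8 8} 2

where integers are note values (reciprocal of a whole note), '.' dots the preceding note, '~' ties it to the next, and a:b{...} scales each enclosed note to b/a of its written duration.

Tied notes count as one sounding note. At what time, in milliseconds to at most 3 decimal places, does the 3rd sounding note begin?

note 3 onset = 6/5b = 529.412ms

1. 0.0ms @ 0 + 352.941ms (4/5)
2. 352.941ms @ 4/5 + 176.471ms (2/5)
3. 529.412ms @ 6/5 + 176.471ms (2/5)
4. 705.882ms @ 8/5 + 176.471ms (2/5)
5. 882.353ms @ 2 + 882.353ms (2)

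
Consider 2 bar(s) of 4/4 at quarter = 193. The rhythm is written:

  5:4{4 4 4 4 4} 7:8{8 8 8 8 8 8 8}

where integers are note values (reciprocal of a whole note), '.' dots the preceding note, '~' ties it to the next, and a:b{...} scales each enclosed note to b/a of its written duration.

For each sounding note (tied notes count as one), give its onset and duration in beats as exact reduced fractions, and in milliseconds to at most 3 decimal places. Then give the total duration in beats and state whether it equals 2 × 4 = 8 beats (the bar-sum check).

1) 0.0ms=0b +248.705ms=4/5b
2) 248.705ms=4/5b +248.705ms=4/5b
3) 497.409ms=8/5b +248.705ms=4/5b
4) 746.114ms=12/5b +248.705ms=4/5b
5) 994.819ms=16/5b +248.705ms=4/5b
6) 1243.523ms=4b +177.646ms=4/7b
7) 1421.17ms=32/7b +177.646ms=4/7b
8) 1598.816ms=36/7b +177.646ms=4/7b
9) 1776.462ms=40/7b +177.646ms=4/7b
10) 1954.108ms=44/7b +177.646ms=4/7b
11) 2131.754ms=48/7b +177.646ms=4/7b
12) 2309.4ms=52/7b +177.646ms=4/7b
Σ=8b of 8 (193bpm 4/4) — PASS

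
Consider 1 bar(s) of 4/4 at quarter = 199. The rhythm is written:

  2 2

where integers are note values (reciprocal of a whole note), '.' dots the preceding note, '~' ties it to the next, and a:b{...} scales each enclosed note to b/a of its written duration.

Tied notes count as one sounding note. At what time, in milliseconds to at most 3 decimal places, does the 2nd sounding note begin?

note 2 onset = 2b = 603.015ms

1. 0.0ms @ 0 + 603.015ms (2)
2. 603.015ms @ 2 + 603.015ms (2)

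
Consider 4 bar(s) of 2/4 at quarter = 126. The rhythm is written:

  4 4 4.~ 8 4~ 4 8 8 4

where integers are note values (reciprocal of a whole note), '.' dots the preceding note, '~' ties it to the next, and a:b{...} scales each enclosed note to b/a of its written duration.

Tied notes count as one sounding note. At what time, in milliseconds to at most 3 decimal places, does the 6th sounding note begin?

note 6 onset = 13/2b = 3095.238ms

1. 0.0ms @ 0 + 476.19ms (1)
2. 476.19ms @ 1 + 476.19ms (1)
3. 952.381ms @ 2 + 952.381ms (2)
4. 1904.762ms @ 4 + 952.381ms (2)
5. 2857.143ms @ 6 + 238.095ms (1/2)
6. 3095.238ms @ 13/2 + 238.095ms (1/2)
7. 3333.333ms @ 7 + 476.19ms (1)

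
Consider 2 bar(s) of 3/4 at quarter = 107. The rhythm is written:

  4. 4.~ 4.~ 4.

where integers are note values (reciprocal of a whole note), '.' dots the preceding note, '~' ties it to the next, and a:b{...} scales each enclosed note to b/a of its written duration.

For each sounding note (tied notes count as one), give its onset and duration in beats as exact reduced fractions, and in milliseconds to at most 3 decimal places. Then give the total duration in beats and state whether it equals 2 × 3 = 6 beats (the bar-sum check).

1) 0.0ms=0b +841.121ms=3/2b
2) 841.121ms=3/2b +2523.364ms=9/2b
Σ=6b of 6 (107bpm 3/4) — PASS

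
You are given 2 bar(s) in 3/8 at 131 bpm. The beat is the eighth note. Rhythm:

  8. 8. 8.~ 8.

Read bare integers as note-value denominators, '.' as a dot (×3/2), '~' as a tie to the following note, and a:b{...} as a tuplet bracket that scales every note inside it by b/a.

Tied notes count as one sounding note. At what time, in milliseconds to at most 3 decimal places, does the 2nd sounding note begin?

note 2 onset = 3/2b = 687.023ms

1. 0.0ms @ 0 + 687.023ms (3/2)
2. 687.023ms @ 3/2 + 687.023ms (3/2)
3. 1374.046ms @ 3 + 1374.046ms (3)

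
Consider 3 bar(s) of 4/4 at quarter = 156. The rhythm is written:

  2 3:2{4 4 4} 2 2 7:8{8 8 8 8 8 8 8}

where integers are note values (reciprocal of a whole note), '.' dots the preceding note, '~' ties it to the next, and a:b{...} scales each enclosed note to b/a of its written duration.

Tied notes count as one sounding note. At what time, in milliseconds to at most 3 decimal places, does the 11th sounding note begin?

note 11 onset = 72/7b = 3956.044ms

1. 0.0ms @ 0 + 769.231ms (2)
2. 769.231ms @ 2 + 256.41ms (2/3)
3. 1025.641ms @ 8/3 + 256.41ms (2/3)
4. 1282.051ms @ 10/3 + 256.41ms (2/3)
5. 1538.462ms @ 4 + 769.231ms (2)
6. 2307.692ms @ 6 + 769.231ms (2)
7. 3076.923ms @ 8 + 219.78ms (4/7)
8. 3296.703ms @ 60/7 + 219.78ms (4/7)
9. 3516.484ms @ 64/7 + 219.78ms (4/7)
10. 3736.264ms @ 68/7 + 219.78ms (4/7)
11. 3956.044ms @ 72/7 + 219.78ms (4/7)
12. 4175.824ms @ 76/7 + 219.78ms (4/7)
13. 4395.604ms @ 80/7 + 219.78ms (4/7)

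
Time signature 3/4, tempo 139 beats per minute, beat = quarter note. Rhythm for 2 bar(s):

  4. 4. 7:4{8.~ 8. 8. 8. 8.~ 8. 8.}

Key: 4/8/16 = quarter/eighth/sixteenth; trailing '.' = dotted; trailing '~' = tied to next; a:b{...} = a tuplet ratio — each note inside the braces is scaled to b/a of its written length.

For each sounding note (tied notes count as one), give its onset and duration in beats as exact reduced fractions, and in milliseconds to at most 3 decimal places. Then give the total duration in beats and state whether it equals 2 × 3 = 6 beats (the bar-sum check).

1) 0.0ms=0b +647.482ms=3/2b
2) 647.482ms=3/2b +647.482ms=3/2b
3) 1294.964ms=3b +369.99ms=6/7b
4) 1664.954ms=27/7b +184.995ms=3/7b
5) 1849.949ms=30/7b +184.995ms=3/7b
6) 2034.943ms=33/7b +369.99ms=6/7b
7) 2404.933ms=39/7b +184.995ms=3/7b
Σ=6b of 6 (139bpm 3/4) — PASS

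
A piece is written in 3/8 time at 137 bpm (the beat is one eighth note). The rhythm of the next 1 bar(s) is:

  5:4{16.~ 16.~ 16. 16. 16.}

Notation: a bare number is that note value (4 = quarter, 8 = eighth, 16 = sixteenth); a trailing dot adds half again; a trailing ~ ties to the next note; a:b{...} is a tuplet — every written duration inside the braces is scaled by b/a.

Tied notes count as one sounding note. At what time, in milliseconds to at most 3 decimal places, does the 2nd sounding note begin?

1. 0.0ms @ 0 + 788.321ms (9/5)
2. 788.321ms @ 9/5 + 262.774ms (3/5)
3. 1051.095ms @ 12/5 + 262.774ms (3/5)

note 2 onset = 9/5b = 788.321ms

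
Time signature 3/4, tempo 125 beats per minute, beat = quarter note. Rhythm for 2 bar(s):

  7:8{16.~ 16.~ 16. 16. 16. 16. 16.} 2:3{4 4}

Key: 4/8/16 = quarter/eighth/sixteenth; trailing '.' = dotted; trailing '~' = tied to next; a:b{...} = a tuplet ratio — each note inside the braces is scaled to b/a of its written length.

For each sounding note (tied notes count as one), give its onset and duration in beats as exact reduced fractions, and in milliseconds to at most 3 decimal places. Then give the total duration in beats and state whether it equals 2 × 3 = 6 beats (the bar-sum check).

1) 0.0ms=0b +617.143ms=9/7b
2) 617.143ms=9/7b +205.714ms=3/7b
3) 822.857ms=12/7b +205.714ms=3/7b
4) 1028.571ms=15/7b +205.714ms=3/7b
5) 1234.286ms=18/7b +205.714ms=3/7b
6) 1440.0ms=3b +720.0ms=3/2b
7) 2160.0ms=9/2b +720.0ms=3/2b
Σ=6b of 6 (125bpm 3/4) — PASS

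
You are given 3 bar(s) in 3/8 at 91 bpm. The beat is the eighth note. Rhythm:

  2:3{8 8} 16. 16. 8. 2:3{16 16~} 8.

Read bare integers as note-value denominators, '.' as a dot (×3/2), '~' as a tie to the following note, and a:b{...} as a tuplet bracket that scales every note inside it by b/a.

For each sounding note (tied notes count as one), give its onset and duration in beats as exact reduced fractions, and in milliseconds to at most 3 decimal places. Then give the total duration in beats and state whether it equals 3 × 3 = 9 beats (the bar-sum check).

1) 0.0ms=0b +989.011ms=3/2b
2) 989.011ms=3/2b +989.011ms=3/2b
3) 1978.022ms=3b +494.505ms=3/4b
4) 2472.527ms=15/4b +494.505ms=3/4b
5) 2967.033ms=9/2b +989.011ms=3/2b
6) 3956.044ms=6b +494.505ms=3/4b
7) 4450.549ms=27/4b +1483.516ms=9/4b
Σ=9b of 9 (91bpm 3/8) — PASS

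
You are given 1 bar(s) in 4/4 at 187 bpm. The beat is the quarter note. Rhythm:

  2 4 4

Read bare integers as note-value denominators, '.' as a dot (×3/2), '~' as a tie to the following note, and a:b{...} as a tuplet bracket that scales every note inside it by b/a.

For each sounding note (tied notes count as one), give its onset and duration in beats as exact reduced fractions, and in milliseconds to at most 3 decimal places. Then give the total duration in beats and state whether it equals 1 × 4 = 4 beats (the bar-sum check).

1) 0.0ms=0b +641.711ms=2b
2) 641.711ms=2b +320.856ms=1b
3) 962.567ms=3b +320.856ms=1b
Σ=4b of 4 (187bpm 4/4) — PASS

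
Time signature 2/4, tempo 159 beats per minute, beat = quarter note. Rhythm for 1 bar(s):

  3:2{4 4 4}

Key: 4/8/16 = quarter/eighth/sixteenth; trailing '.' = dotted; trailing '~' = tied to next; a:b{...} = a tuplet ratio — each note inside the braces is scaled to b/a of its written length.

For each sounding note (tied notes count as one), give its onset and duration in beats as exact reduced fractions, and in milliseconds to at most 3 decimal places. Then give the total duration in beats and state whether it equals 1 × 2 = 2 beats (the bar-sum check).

1) 0.0ms=0b +251.572ms=2/3b
2) 251.572ms=2/3b +251.572ms=2/3b
3) 503.145ms=4/3b +251.572ms=2/3b
Σ=2b of 2 (159bpm 2/4) — PASS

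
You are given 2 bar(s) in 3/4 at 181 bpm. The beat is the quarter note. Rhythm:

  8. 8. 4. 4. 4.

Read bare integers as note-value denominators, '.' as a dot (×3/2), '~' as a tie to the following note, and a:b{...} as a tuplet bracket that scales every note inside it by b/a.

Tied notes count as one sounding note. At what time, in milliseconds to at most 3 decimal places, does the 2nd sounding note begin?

1. 0.0ms @ 0 + 248.619ms (3/4)
2. 248.619ms @ 3/4 + 248.619ms (3/4)
3. 497.238ms @ 3/2 + 497.238ms (3/2)
4. 994.475ms @ 3 + 497.238ms (3/2)
5. 1491.713ms @ 9/2 + 497.238ms (3/2)

note 2 onset = 3/4b = 248.619ms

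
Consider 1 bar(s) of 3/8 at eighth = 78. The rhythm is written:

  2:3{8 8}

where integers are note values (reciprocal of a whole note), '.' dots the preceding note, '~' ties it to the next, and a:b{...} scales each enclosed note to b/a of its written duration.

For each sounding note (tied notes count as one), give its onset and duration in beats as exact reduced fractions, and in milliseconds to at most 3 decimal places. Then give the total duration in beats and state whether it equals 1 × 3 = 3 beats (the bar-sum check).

1) 0.0ms=0b +1153.846ms=3/2b
2) 1153.846ms=3/2b +1153.846ms=3/2b
Σ=3b of 3 (78bpm 3/8) — PASS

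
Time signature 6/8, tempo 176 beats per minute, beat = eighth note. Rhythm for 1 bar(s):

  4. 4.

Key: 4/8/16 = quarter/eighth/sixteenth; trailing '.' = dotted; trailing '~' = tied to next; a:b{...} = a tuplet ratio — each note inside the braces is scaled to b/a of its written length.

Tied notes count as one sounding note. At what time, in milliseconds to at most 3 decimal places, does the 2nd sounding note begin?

1. 0.0ms @ 0 + 1022.727ms (3)
2. 1022.727ms @ 3 + 1022.727ms (3)

note 2 onset = 3b = 1022.727ms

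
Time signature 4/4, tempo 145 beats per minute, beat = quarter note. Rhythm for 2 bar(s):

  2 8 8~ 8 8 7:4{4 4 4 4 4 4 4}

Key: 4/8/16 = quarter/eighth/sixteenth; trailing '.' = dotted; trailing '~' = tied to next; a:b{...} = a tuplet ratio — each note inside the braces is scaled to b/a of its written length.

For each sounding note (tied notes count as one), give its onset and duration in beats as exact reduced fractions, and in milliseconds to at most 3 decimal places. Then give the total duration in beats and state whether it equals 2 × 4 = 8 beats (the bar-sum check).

1) 0.0ms=0b +827.586ms=2b
2) 827.586ms=2b +206.897ms=1/2b
3) 1034.483ms=5/2b +413.793ms=1b
4) 1448.276ms=7/2b +206.897ms=1/2b
5) 1655.172ms=4b +236.453ms=4/7b
6) 1891.626ms=32/7b +236.453ms=4/7b
7) 2128.079ms=36/7b +236.453ms=4/7b
8) 2364.532ms=40/7b +236.453ms=4/7b
9) 2600.985ms=44/7b +236.453ms=4/7b
10) 2837.438ms=48/7b +236.453ms=4/7b
11) 3073.892ms=52/7b +236.453ms=4/7b
Σ=8b of 8 (145bpm 4/4) — PASS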